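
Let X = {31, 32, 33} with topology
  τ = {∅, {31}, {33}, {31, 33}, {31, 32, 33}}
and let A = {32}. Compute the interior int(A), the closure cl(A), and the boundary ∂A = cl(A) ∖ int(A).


int(A) = ∅, cl(A) = {32}, ∂A = {32}.

Closed sets in (X, τ) are complements of opens:
  closed(X, τ) = {∅, {32}, {31, 32}, {32, 33}, {31, 32, 33}}.
int(A) = ⋃ {U ∈ τ : U ⊆ A}. Opens contained in A: ∅.
Taking the union of these: int(A) = ∅.
cl(A) = ⋂ {C closed : A ⊆ C}. Closed sets containing A: {32}, {31, 32}, {32, 33}, {31, 32, 33}.
Intersecting these: cl(A) = {32}.
∂A = cl(A) ∖ int(A) = {32} ∖ ∅ = {32}.


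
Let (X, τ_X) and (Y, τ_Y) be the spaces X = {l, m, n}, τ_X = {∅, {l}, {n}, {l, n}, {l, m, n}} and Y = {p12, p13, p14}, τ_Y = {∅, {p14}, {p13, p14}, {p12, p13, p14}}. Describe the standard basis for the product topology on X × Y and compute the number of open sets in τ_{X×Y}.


Basis B = {∅ × ∅, {l} × {p14}, {n} × {p14}, {l} × {p13, p14}, {l, n} × {p14}, {n} × {p13, p14}, {l} × {p12, p13, p14}, {l, m, n} × {p14}, {n} × {p12, p13, p14}, {l, n} × {p13, p14}, {l, n} × {p12, p13, p14}, {l, m, n} × {p13, p14}, {l, m, n} × {p12, p13, p14}}; |τ_{X×Y}| = 30.

Enumerate products U × V with U ∈ τ_X, V ∈ τ_Y (deduplicated):
  ∅ × ∅ = {} (∅)
  {l} × {p14} = {(l,p14)}
  {n} × {p14} = {(n,p14)}
  {l} × {p13, p14} = {(l,p13), (l,p14)}
  {l, n} × {p14} = {(l,p14), (n,p14)}
  {n} × {p13, p14} = {(n,p13), (n,p14)}
  {l} × {p12, p13, p14} = {(l,p12), (l,p13), (l,p14)}
  {l, m, n} × {p14} = {(l,p14), (m,p14), (n,p14)}
  {n} × {p12, p13, p14} = {(n,p12), (n,p13), (n,p14)}
  {l, n} × {p13, p14} = {(l,p13), (l,p14), (n,p13), (n,p14)}
  {l, n} × {p12, p13, p14} = {(l,p12), (l,p13), (l,p14), (n,p12), (n,p13), (n,p14)}
  {l, m, n} × {p13, p14} = {(l,p13), (l,p14), (m,p13), (m,p14), (n,p13), (n,p14)}
  {l, m, n} × {p12, p13, p14} = {(l,p12), (l,p13), (l,p14), (m,p12), (m,p13), (m,p14), (n,p12), (n,p13), (n,p14)}
These 13 distinct sets form the basis B.
Close under arbitrary unions to get τ_{X×Y}; counting gives |τ_{X×Y}| = 30.


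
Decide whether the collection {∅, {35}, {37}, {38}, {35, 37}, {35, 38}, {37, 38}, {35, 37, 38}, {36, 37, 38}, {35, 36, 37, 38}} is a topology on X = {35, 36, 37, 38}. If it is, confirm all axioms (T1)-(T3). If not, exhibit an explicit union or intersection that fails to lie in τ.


τ IS a topology on X.

Axiom (T1): ∅ ∈ τ? Yes; X ∈ τ? Yes.
Axiom (T2/T3): check pairwise unions and intersections of members of τ.
All pairwise intersections and unions checked — each lies in τ. Therefore τ satisfies (T1), (T2), (T3): it IS a topology on X.


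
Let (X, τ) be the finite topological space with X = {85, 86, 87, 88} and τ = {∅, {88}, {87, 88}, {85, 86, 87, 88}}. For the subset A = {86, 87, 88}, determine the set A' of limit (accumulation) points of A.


A' = {85, 86, 87}

For each x ∈ X, list the open sets U ∈ τ with x ∈ U, then check whether U ∩ (A ∖ {x}) ≠ ∅ for every such U.
  x = 85: opens ∋ x are {85, 86, 87, 88}; each meets A ∖ {85}, so x IS a limit point.
  x = 86: opens ∋ x are {85, 86, 87, 88}; each meets A ∖ {86}, so x IS a limit point.
  x = 87: opens ∋ x are {87, 88}, {85, 86, 87, 88}; each meets A ∖ {87}, so x IS a limit point.
  x = 88: open {88} ∋ x has {88} ∩ (A ∖ {88}) = ∅, so x is NOT a limit point.
Collecting: A' = {85, 86, 87}.


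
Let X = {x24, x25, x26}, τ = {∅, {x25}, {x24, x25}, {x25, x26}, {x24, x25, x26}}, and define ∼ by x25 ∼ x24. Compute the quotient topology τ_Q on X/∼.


X/∼ = {[x24=x25], [x26]}; |τ_Q| = 3.

Equivalence classes: [x24=x25], [x26].
Quotient map π: X → X/∼ sends x24 ↦ [x24=x25], x25 ↦ [x24=x25], x26 ↦ [x26].
For each subset V ⊆ X/∼, compute π^{-1}(V) ⊆ X and check whether π^{-1}(V) ∈ τ. V is open in τ_Q iff π^{-1}(V) ∈ τ.
  V = {}: π^{-1}(V) = ∅ ∈ τ ✓.
  V = {[x24=x25]}: π^{-1}(V) = {x24, x25} ∈ τ ✓.
  V = {[x26]}: π^{-1}(V) = {x26} ∉ τ ✗.
  V = {[x24=x25], [x26]}: π^{-1}(V) = {x24, x25, x26} ∈ τ ✓.
Open sets in the quotient: τ_Q = {{}, {[x24=x25]}, {[x24=x25], [x26]}} (3 elements).


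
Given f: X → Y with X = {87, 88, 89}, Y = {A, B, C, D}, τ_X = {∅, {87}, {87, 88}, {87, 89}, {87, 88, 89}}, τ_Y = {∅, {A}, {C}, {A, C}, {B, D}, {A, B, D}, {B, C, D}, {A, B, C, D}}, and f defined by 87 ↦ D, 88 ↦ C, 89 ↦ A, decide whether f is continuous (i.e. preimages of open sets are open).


f is NOT continuous.

Compute f^{-1}(U) for each U ∈ τ_Y:
  U = ∅: f^{-1}(U) = ∅ ∈ τ_X ✓.
  U = {A}: f^{-1}(U) = {89} ∉ τ_X ✗.
  U = {C}: f^{-1}(U) = {88} ∉ τ_X ✗.
  U = {A, C}: f^{-1}(U) = {88, 89} ∉ τ_X ✗.
  U = {B, D}: f^{-1}(U) = {87} ∈ τ_X ✓.
  U = {A, B, D}: f^{-1}(U) = {87, 89} ∈ τ_X ✓.
  U = {B, C, D}: f^{-1}(U) = {87, 88} ∈ τ_X ✓.
  U = {A, B, C, D}: f^{-1}(U) = {87, 88, 89} ∈ τ_X ✓.
Found U = {A} with f^{-1}(U) = {89} not in τ_X. Therefore f is NOT continuous.


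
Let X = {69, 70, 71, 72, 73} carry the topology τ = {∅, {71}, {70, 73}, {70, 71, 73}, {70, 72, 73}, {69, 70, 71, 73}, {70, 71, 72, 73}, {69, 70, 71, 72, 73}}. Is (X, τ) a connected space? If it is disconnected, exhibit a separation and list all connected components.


(X, τ) is connected.

Find clopen sets (U ∈ τ with X ∖ U ∈ τ):
  U = ∅, X ∖ U = {69, 70, 71, 72, 73} — both open, so U is clopen.
  U = {69, 70, 71, 72, 73}, X ∖ U = ∅ — both open, so U is clopen.
Only trivial clopens (∅ and X) exist, so (X, τ) is connected.
Compute connected components by grouping points that agree on all clopens:
  component: {69, 70, 71, 72, 73}


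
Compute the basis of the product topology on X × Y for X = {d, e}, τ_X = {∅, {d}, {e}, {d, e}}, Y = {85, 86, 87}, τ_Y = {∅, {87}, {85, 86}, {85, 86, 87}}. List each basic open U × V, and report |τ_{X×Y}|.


Basis B = {∅ × ∅, {d} × {87}, {e} × {87}, {d} × {85, 86}, {d, e} × {87}, {e} × {85, 86}, {d} × {85, 86, 87}, {e} × {85, 86, 87}, {d, e} × {85, 86}, {d, e} × {85, 86, 87}}; |τ_{X×Y}| = 16.

Enumerate products U × V with U ∈ τ_X, V ∈ τ_Y (deduplicated):
  ∅ × ∅ = {} (∅)
  {d} × {87} = {(d,87)}
  {e} × {87} = {(e,87)}
  {d} × {85, 86} = {(d,85), (d,86)}
  {d, e} × {87} = {(d,87), (e,87)}
  {e} × {85, 86} = {(e,85), (e,86)}
  {d} × {85, 86, 87} = {(d,85), (d,86), (d,87)}
  {e} × {85, 86, 87} = {(e,85), (e,86), (e,87)}
  {d, e} × {85, 86} = {(d,85), (d,86), (e,85), (e,86)}
  {d, e} × {85, 86, 87} = {(d,85), (d,86), (d,87), (e,85), (e,86), (e,87)}
These 10 distinct sets form the basis B.
Close under arbitrary unions to get τ_{X×Y}; counting gives |τ_{X×Y}| = 16.


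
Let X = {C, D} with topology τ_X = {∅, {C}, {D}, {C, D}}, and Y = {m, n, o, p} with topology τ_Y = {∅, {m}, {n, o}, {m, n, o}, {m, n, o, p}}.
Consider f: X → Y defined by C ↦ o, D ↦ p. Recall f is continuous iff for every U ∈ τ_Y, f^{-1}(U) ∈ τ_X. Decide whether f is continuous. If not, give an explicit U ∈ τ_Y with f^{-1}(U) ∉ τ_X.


f IS continuous.

Compute f^{-1}(U) for each U ∈ τ_Y:
  U = ∅: f^{-1}(U) = ∅ ∈ τ_X ✓.
  U = {m}: f^{-1}(U) = ∅ ∈ τ_X ✓.
  U = {n, o}: f^{-1}(U) = {C} ∈ τ_X ✓.
  U = {m, n, o}: f^{-1}(U) = {C} ∈ τ_X ✓.
  U = {m, n, o, p}: f^{-1}(U) = {C, D} ∈ τ_X ✓.
Every preimage lies in τ_X, so f IS continuous.


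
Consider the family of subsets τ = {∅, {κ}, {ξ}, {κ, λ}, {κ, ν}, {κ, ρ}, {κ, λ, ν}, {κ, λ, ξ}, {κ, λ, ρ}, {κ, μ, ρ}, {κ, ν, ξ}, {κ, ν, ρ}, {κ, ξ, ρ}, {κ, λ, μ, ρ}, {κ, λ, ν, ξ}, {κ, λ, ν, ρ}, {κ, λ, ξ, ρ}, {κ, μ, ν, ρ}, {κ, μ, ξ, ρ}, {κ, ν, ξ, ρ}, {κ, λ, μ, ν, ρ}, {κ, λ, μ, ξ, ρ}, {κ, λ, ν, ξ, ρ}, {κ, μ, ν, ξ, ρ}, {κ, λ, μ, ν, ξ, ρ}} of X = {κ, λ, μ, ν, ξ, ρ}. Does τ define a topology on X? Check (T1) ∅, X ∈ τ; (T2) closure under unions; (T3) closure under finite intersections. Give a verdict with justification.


τ is NOT a topology on X.

Axiom (T1): ∅ ∈ τ? Yes; X ∈ τ? Yes.
Axiom (T2/T3): check pairwise unions and intersections of members of τ.
Counterexample for (T2): {κ} ∪ {ξ} = {κ, ξ} ∉ τ. Therefore τ is NOT a topology.


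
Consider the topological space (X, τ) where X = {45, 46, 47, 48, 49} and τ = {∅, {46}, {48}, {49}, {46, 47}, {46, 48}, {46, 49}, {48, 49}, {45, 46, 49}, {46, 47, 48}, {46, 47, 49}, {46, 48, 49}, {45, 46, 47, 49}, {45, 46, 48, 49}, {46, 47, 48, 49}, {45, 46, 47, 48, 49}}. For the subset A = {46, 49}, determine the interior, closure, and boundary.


int(A) = {46, 49}, cl(A) = {45, 46, 47, 49}, ∂A = {45, 47}.

Closed sets in (X, τ) are complements of opens:
  closed(X, τ) = {∅, {45}, {47}, {48}, {45, 47}, {45, 48}, {45, 49}, {47, 48}, {45, 46, 47}, {45, 47, 48}, {45, 47, 49}, {45, 48, 49}, {45, 46, 47, 48}, {45, 46, 47, 49}, {45, 47, 48, 49}, {45, 46, 47, 48, 49}}.
int(A) = ⋃ {U ∈ τ : U ⊆ A}. Opens contained in A: ∅, {46}, {49}, {46, 49}.
Taking the union of these: int(A) = {46, 49}.
cl(A) = ⋂ {C closed : A ⊆ C}. Closed sets containing A: {45, 46, 47, 49}, {45, 46, 47, 48, 49}.
Intersecting these: cl(A) = {45, 46, 47, 49}.
∂A = cl(A) ∖ int(A) = {45, 46, 47, 49} ∖ {46, 49} = {45, 47}.


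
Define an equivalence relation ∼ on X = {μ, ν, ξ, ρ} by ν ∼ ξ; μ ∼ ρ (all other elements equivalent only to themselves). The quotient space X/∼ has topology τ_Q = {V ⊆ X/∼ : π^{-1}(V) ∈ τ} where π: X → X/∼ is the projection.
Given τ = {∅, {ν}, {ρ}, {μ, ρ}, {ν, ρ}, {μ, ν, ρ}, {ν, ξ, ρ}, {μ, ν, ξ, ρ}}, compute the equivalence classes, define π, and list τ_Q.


X/∼ = {[μ=ρ], [ν=ξ]}; |τ_Q| = 3.

Equivalence classes: [μ=ρ], [ν=ξ].
Quotient map π: X → X/∼ sends μ ↦ [μ=ρ], ν ↦ [ν=ξ], ξ ↦ [ν=ξ], ρ ↦ [μ=ρ].
For each subset V ⊆ X/∼, compute π^{-1}(V) ⊆ X and check whether π^{-1}(V) ∈ τ. V is open in τ_Q iff π^{-1}(V) ∈ τ.
  V = {}: π^{-1}(V) = ∅ ∈ τ ✓.
  V = {[μ=ρ]}: π^{-1}(V) = {μ, ρ} ∈ τ ✓.
  V = {[ν=ξ]}: π^{-1}(V) = {ν, ξ} ∉ τ ✗.
  V = {[μ=ρ], [ν=ξ]}: π^{-1}(V) = {μ, ν, ξ, ρ} ∈ τ ✓.
Open sets in the quotient: τ_Q = {{}, {[μ=ρ]}, {[μ=ρ], [ν=ξ]}} (3 elements).


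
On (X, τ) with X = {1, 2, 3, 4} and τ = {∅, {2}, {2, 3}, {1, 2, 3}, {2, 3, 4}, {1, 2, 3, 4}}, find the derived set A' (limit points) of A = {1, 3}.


A' = {1, 4}

For each x ∈ X, list the open sets U ∈ τ with x ∈ U, then check whether U ∩ (A ∖ {x}) ≠ ∅ for every such U.
  x = 1: opens ∋ x are {1, 2, 3}, {1, 2, 3, 4}; each meets A ∖ {1}, so x IS a limit point.
  x = 2: open {2} ∋ x has {2} ∩ (A ∖ {2}) = ∅, so x is NOT a limit point.
  x = 3: open {2, 3} ∋ x has {2, 3} ∩ (A ∖ {3}) = ∅, so x is NOT a limit point.
  x = 4: opens ∋ x are {2, 3, 4}, {1, 2, 3, 4}; each meets A ∖ {4}, so x IS a limit point.
Collecting: A' = {1, 4}.


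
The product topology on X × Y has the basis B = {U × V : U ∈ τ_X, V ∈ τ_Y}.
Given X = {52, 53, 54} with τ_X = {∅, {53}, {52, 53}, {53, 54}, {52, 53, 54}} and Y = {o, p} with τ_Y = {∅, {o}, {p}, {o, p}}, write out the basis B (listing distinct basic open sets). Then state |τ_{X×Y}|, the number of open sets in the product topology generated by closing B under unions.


Basis B = {∅ × ∅, {53} × {o}, {53} × {p}, {52, 53} × {o}, {52, 53} × {p}, {53} × {o, p}, {53, 54} × {o}, {53, 54} × {p}, {52, 53, 54} × {o}, {52, 53, 54} × {p}, {52, 53} × {o, p}, {53, 54} × {o, p}, {52, 53, 54} × {o, p}}; |τ_{X×Y}| = 25.

Enumerate products U × V with U ∈ τ_X, V ∈ τ_Y (deduplicated):
  ∅ × ∅ = {} (∅)
  {53} × {o} = {(53,o)}
  {53} × {p} = {(53,p)}
  {52, 53} × {o} = {(52,o), (53,o)}
  {52, 53} × {p} = {(52,p), (53,p)}
  {53} × {o, p} = {(53,o), (53,p)}
  {53, 54} × {o} = {(53,o), (54,o)}
  {53, 54} × {p} = {(53,p), (54,p)}
  {52, 53, 54} × {o} = {(52,o), (53,o), (54,o)}
  {52, 53, 54} × {p} = {(52,p), (53,p), (54,p)}
  {52, 53} × {o, p} = {(52,o), (52,p), (53,o), (53,p)}
  {53, 54} × {o, p} = {(53,o), (53,p), (54,o), (54,p)}
  {52, 53, 54} × {o, p} = {(52,o), (52,p), (53,o), (53,p), (54,o), (54,p)}
These 13 distinct sets form the basis B.
Close under arbitrary unions to get τ_{X×Y}; counting gives |τ_{X×Y}| = 25.


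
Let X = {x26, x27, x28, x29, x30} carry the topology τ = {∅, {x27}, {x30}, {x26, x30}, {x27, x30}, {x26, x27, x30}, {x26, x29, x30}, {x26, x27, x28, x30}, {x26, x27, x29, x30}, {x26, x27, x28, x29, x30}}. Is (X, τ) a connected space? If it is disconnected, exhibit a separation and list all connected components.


(X, τ) is connected.

Find clopen sets (U ∈ τ with X ∖ U ∈ τ):
  U = ∅, X ∖ U = {x26, x27, x28, x29, x30} — both open, so U is clopen.
  U = {x26, x27, x28, x29, x30}, X ∖ U = ∅ — both open, so U is clopen.
Only trivial clopens (∅ and X) exist, so (X, τ) is connected.
Compute connected components by grouping points that agree on all clopens:
  component: {x26, x27, x28, x29, x30}


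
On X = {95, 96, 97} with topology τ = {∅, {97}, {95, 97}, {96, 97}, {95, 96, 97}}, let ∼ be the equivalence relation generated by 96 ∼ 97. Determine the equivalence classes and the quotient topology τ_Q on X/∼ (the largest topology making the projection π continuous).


X/∼ = {[95], [96=97]}; |τ_Q| = 3.

Equivalence classes: [95], [96=97].
Quotient map π: X → X/∼ sends 95 ↦ [95], 96 ↦ [96=97], 97 ↦ [96=97].
For each subset V ⊆ X/∼, compute π^{-1}(V) ⊆ X and check whether π^{-1}(V) ∈ τ. V is open in τ_Q iff π^{-1}(V) ∈ τ.
  V = {}: π^{-1}(V) = ∅ ∈ τ ✓.
  V = {[95]}: π^{-1}(V) = {95} ∉ τ ✗.
  V = {[96=97]}: π^{-1}(V) = {96, 97} ∈ τ ✓.
  V = {[95], [96=97]}: π^{-1}(V) = {95, 96, 97} ∈ τ ✓.
Open sets in the quotient: τ_Q = {{}, {[96=97]}, {[95], [96=97]}} (3 elements).


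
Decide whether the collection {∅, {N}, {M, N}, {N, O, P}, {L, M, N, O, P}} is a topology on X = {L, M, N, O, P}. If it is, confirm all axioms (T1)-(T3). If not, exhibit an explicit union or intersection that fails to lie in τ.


τ is NOT a topology on X.

Axiom (T1): ∅ ∈ τ? Yes; X ∈ τ? Yes.
Axiom (T2/T3): check pairwise unions and intersections of members of τ.
Counterexample for (T2): {M, N} ∪ {N, O, P} = {M, N, O, P} ∉ τ. Therefore τ is NOT a topology.


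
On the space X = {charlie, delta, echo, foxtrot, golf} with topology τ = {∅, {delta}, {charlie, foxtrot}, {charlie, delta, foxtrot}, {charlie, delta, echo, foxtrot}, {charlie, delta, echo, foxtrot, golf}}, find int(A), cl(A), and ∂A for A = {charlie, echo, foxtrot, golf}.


int(A) = {charlie, foxtrot}, cl(A) = {charlie, echo, foxtrot, golf}, ∂A = {echo, golf}.

Closed sets in (X, τ) are complements of opens:
  closed(X, τ) = {∅, {golf}, {echo, golf}, {delta, echo, golf}, {charlie, echo, foxtrot, golf}, {charlie, delta, echo, foxtrot, golf}}.
int(A) = ⋃ {U ∈ τ : U ⊆ A}. Opens contained in A: ∅, {charlie, foxtrot}.
Taking the union of these: int(A) = {charlie, foxtrot}.
cl(A) = ⋂ {C closed : A ⊆ C}. Closed sets containing A: {charlie, echo, foxtrot, golf}, {charlie, delta, echo, foxtrot, golf}.
Intersecting these: cl(A) = {charlie, echo, foxtrot, golf}.
∂A = cl(A) ∖ int(A) = {charlie, echo, foxtrot, golf} ∖ {charlie, foxtrot} = {echo, golf}.


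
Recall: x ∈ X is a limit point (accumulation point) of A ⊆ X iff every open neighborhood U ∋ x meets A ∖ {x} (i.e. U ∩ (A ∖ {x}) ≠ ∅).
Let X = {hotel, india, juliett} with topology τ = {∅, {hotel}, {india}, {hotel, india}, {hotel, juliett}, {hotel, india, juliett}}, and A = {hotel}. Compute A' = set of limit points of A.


A' = {juliett}

For each x ∈ X, list the open sets U ∈ τ with x ∈ U, then check whether U ∩ (A ∖ {x}) ≠ ∅ for every such U.
  x = hotel: open {hotel} ∋ x has {hotel} ∩ (A ∖ {hotel}) = ∅, so x is NOT a limit point.
  x = india: open {india} ∋ x has {india} ∩ (A ∖ {india}) = ∅, so x is NOT a limit point.
  x = juliett: opens ∋ x are {hotel, juliett}, {hotel, india, juliett}; each meets A ∖ {juliett}, so x IS a limit point.
Collecting: A' = {juliett}.


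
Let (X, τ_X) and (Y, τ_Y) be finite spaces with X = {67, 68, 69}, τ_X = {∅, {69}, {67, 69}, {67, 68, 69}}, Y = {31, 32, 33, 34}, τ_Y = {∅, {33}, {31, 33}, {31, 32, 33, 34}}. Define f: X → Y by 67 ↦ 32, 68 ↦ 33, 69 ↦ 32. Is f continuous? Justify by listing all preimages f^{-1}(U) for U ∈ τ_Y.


f is NOT continuous.

Compute f^{-1}(U) for each U ∈ τ_Y:
  U = ∅: f^{-1}(U) = ∅ ∈ τ_X ✓.
  U = {33}: f^{-1}(U) = {68} ∉ τ_X ✗.
  U = {31, 33}: f^{-1}(U) = {68} ∉ τ_X ✗.
  U = {31, 32, 33, 34}: f^{-1}(U) = {67, 68, 69} ∈ τ_X ✓.
Found U = {33} with f^{-1}(U) = {68} not in τ_X. Therefore f is NOT continuous.


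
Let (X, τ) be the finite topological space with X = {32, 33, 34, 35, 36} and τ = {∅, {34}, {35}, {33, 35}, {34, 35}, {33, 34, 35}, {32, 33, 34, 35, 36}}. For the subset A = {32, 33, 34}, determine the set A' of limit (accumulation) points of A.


A' = {32, 36}

For each x ∈ X, list the open sets U ∈ τ with x ∈ U, then check whether U ∩ (A ∖ {x}) ≠ ∅ for every such U.
  x = 32: opens ∋ x are {32, 33, 34, 35, 36}; each meets A ∖ {32}, so x IS a limit point.
  x = 33: open {33, 35} ∋ x has {33, 35} ∩ (A ∖ {33}) = ∅, so x is NOT a limit point.
  x = 34: open {34} ∋ x has {34} ∩ (A ∖ {34}) = ∅, so x is NOT a limit point.
  x = 35: open {35} ∋ x has {35} ∩ (A ∖ {35}) = ∅, so x is NOT a limit point.
  x = 36: opens ∋ x are {32, 33, 34, 35, 36}; each meets A ∖ {36}, so x IS a limit point.
Collecting: A' = {32, 36}.


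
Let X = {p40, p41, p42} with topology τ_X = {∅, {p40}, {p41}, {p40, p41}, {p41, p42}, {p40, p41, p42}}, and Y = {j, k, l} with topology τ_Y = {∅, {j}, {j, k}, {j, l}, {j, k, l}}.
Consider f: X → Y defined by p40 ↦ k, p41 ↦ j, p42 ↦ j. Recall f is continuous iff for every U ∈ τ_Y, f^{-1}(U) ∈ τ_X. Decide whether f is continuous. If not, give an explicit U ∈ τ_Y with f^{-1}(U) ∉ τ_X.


f IS continuous.

Compute f^{-1}(U) for each U ∈ τ_Y:
  U = ∅: f^{-1}(U) = ∅ ∈ τ_X ✓.
  U = {j}: f^{-1}(U) = {p41, p42} ∈ τ_X ✓.
  U = {j, k}: f^{-1}(U) = {p40, p41, p42} ∈ τ_X ✓.
  U = {j, l}: f^{-1}(U) = {p41, p42} ∈ τ_X ✓.
  U = {j, k, l}: f^{-1}(U) = {p40, p41, p42} ∈ τ_X ✓.
Every preimage lies in τ_X, so f IS continuous.


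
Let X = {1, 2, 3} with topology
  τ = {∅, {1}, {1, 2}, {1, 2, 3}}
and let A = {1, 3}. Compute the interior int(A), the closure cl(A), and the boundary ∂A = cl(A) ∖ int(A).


int(A) = {1}, cl(A) = {1, 2, 3}, ∂A = {2, 3}.

Closed sets in (X, τ) are complements of opens:
  closed(X, τ) = {∅, {3}, {2, 3}, {1, 2, 3}}.
int(A) = ⋃ {U ∈ τ : U ⊆ A}. Opens contained in A: ∅, {1}.
Taking the union of these: int(A) = {1}.
cl(A) = ⋂ {C closed : A ⊆ C}. Closed sets containing A: {1, 2, 3}.
Intersecting these: cl(A) = {1, 2, 3}.
∂A = cl(A) ∖ int(A) = {1, 2, 3} ∖ {1} = {2, 3}.


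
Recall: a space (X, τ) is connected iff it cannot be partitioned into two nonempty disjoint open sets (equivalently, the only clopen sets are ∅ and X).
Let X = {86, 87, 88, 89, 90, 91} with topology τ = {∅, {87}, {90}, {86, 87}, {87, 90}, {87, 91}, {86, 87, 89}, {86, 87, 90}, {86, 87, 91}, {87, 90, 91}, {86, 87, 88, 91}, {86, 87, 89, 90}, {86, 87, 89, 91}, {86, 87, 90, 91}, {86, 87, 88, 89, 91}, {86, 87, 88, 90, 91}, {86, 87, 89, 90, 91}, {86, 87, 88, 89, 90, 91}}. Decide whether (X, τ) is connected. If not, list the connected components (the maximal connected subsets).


(X, τ) is disconnected; components = [{90}, {86, 87, 88, 89, 91}].

Find clopen sets (U ∈ τ with X ∖ U ∈ τ):
  U = ∅, X ∖ U = {86, 87, 88, 89, 90, 91} — both open, so U is clopen.
  U = {90}, X ∖ U = {86, 87, 88, 89, 91} — both open, so U is clopen.
  U = {86, 87, 88, 89, 91}, X ∖ U = {90} — both open, so U is clopen.
  U = {86, 87, 88, 89, 90, 91}, X ∖ U = ∅ — both open, so U is clopen.
Nontrivial clopen(s) exist: e.g. {90}. So (X, τ) is disconnected.
Compute connected components by grouping points that agree on all clopens:
  component: {90}
  component: {86, 87, 88, 89, 91}


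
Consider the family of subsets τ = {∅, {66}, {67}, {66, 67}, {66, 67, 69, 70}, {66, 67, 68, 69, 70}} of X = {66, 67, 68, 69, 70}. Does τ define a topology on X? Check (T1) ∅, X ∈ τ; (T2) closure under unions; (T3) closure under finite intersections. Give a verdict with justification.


τ IS a topology on X.

Axiom (T1): ∅ ∈ τ? Yes; X ∈ τ? Yes.
Axiom (T2/T3): check pairwise unions and intersections of members of τ.
All pairwise intersections and unions checked — each lies in τ. Therefore τ satisfies (T1), (T2), (T3): it IS a topology on X.


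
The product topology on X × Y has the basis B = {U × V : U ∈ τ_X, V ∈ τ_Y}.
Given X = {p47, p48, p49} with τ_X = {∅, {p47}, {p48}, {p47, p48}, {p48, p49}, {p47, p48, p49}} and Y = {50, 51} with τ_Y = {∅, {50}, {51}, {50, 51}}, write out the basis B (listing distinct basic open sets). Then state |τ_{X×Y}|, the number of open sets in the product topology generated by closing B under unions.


Basis B = {∅ × ∅, {p47} × {50}, {p47} × {51}, {p48} × {50}, {p48} × {51}, {p47} × {50, 51}, {p47, p48} × {50}, {p47, p48} × {51}, {p48} × {50, 51}, {p48, p49} × {50}, {p48, p49} × {51}, {p47, p48, p49} × {50}, {p47, p48, p49} × {51}, {p47, p48} × {50, 51}, {p48, p49} × {50, 51}, {p47, p48, p49} × {50, 51}}; |τ_{X×Y}| = 36.

Enumerate products U × V with U ∈ τ_X, V ∈ τ_Y (deduplicated):
  ∅ × ∅ = {} (∅)
  {p47} × {50} = {(p47,50)}
  {p47} × {51} = {(p47,51)}
  {p48} × {50} = {(p48,50)}
  {p48} × {51} = {(p48,51)}
  {p47} × {50, 51} = {(p47,50), (p47,51)}
  {p47, p48} × {50} = {(p47,50), (p48,50)}
  {p47, p48} × {51} = {(p47,51), (p48,51)}
  {p48} × {50, 51} = {(p48,50), (p48,51)}
  {p48, p49} × {50} = {(p48,50), (p49,50)}
  {p48, p49} × {51} = {(p48,51), (p49,51)}
  {p47, p48, p49} × {50} = {(p47,50), (p48,50), (p49,50)}
  {p47, p48, p49} × {51} = {(p47,51), (p48,51), (p49,51)}
  {p47, p48} × {50, 51} = {(p47,50), (p47,51), (p48,50), (p48,51)}
  {p48, p49} × {50, 51} = {(p48,50), (p48,51), (p49,50), (p49,51)}
  {p47, p48, p49} × {50, 51} = {(p47,50), (p47,51), (p48,50), (p48,51), (p49,50), (p49,51)}
These 16 distinct sets form the basis B.
Close under arbitrary unions to get τ_{X×Y}; counting gives |τ_{X×Y}| = 36.


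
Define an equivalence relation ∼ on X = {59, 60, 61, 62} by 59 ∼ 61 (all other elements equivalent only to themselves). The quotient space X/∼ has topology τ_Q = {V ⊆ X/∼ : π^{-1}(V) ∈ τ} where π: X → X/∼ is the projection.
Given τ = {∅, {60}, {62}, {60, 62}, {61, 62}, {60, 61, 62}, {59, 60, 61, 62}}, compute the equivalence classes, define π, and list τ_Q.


X/∼ = {[59=61], [60], [62]}; |τ_Q| = 5.

Equivalence classes: [59=61], [60], [62].
Quotient map π: X → X/∼ sends 59 ↦ [59=61], 60 ↦ [60], 61 ↦ [59=61], 62 ↦ [62].
For each subset V ⊆ X/∼, compute π^{-1}(V) ⊆ X and check whether π^{-1}(V) ∈ τ. V is open in τ_Q iff π^{-1}(V) ∈ τ.
  V = {}: π^{-1}(V) = ∅ ∈ τ ✓.
  V = {[59=61]}: π^{-1}(V) = {59, 61} ∉ τ ✗.
  V = {[60]}: π^{-1}(V) = {60} ∈ τ ✓.
  V = {[59=61], [60]}: π^{-1}(V) = {59, 60, 61} ∉ τ ✗.
  V = {[62]}: π^{-1}(V) = {62} ∈ τ ✓.
  V = {[59=61], [62]}: π^{-1}(V) = {59, 61, 62} ∉ τ ✗.
  V = {[60], [62]}: π^{-1}(V) = {60, 62} ∈ τ ✓.
  V = {[59=61], [60], [62]}: π^{-1}(V) = {59, 60, 61, 62} ∈ τ ✓.
Open sets in the quotient: τ_Q = {{}, {[60]}, {[62]}, {[60], [62]}, {[59=61], [60], [62]}} (5 elements).


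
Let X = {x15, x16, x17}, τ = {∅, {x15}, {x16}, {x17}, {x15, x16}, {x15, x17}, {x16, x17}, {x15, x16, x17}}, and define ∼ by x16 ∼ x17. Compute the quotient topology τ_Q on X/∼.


X/∼ = {[x15], [x16=x17]}; |τ_Q| = 4.

Equivalence classes: [x15], [x16=x17].
Quotient map π: X → X/∼ sends x15 ↦ [x15], x16 ↦ [x16=x17], x17 ↦ [x16=x17].
For each subset V ⊆ X/∼, compute π^{-1}(V) ⊆ X and check whether π^{-1}(V) ∈ τ. V is open in τ_Q iff π^{-1}(V) ∈ τ.
  V = {}: π^{-1}(V) = ∅ ∈ τ ✓.
  V = {[x15]}: π^{-1}(V) = {x15} ∈ τ ✓.
  V = {[x16=x17]}: π^{-1}(V) = {x16, x17} ∈ τ ✓.
  V = {[x15], [x16=x17]}: π^{-1}(V) = {x15, x16, x17} ∈ τ ✓.
Open sets in the quotient: τ_Q = {{}, {[x15]}, {[x16=x17]}, {[x15], [x16=x17]}} (4 elements).


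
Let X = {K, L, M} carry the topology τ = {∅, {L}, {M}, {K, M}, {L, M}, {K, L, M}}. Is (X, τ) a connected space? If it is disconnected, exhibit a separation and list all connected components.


(X, τ) is disconnected; components = [{L}, {K, M}].

Find clopen sets (U ∈ τ with X ∖ U ∈ τ):
  U = ∅, X ∖ U = {K, L, M} — both open, so U is clopen.
  U = {L}, X ∖ U = {K, M} — both open, so U is clopen.
  U = {K, M}, X ∖ U = {L} — both open, so U is clopen.
  U = {K, L, M}, X ∖ U = ∅ — both open, so U is clopen.
Nontrivial clopen(s) exist: e.g. {K, M}. So (X, τ) is disconnected.
Compute connected components by grouping points that agree on all clopens:
  component: {L}
  component: {K, M}


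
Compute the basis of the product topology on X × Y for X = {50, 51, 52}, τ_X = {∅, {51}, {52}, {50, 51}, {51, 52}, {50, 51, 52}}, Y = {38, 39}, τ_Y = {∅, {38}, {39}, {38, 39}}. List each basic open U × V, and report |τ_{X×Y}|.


Basis B = {∅ × ∅, {51} × {38}, {51} × {39}, {52} × {38}, {52} × {39}, {50, 51} × {38}, {50, 51} × {39}, {51} × {38, 39}, {51, 52} × {38}, {51, 52} × {39}, {52} × {38, 39}, {50, 51, 52} × {38}, {50, 51, 52} × {39}, {50, 51} × {38, 39}, {51, 52} × {38, 39}, {50, 51, 52} × {38, 39}}; |τ_{X×Y}| = 36.

Enumerate products U × V with U ∈ τ_X, V ∈ τ_Y (deduplicated):
  ∅ × ∅ = {} (∅)
  {51} × {38} = {(51,38)}
  {51} × {39} = {(51,39)}
  {52} × {38} = {(52,38)}
  {52} × {39} = {(52,39)}
  {50, 51} × {38} = {(50,38), (51,38)}
  {50, 51} × {39} = {(50,39), (51,39)}
  {51} × {38, 39} = {(51,38), (51,39)}
  {51, 52} × {38} = {(51,38), (52,38)}
  {51, 52} × {39} = {(51,39), (52,39)}
  {52} × {38, 39} = {(52,38), (52,39)}
  {50, 51, 52} × {38} = {(50,38), (51,38), (52,38)}
  {50, 51, 52} × {39} = {(50,39), (51,39), (52,39)}
  {50, 51} × {38, 39} = {(50,38), (50,39), (51,38), (51,39)}
  {51, 52} × {38, 39} = {(51,38), (51,39), (52,38), (52,39)}
  {50, 51, 52} × {38, 39} = {(50,38), (50,39), (51,38), (51,39), (52,38), (52,39)}
These 16 distinct sets form the basis B.
Close under arbitrary unions to get τ_{X×Y}; counting gives |τ_{X×Y}| = 36.


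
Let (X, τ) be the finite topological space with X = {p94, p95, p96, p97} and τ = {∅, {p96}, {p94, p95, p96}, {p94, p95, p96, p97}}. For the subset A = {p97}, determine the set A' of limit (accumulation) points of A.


A' = ∅

For each x ∈ X, list the open sets U ∈ τ with x ∈ U, then check whether U ∩ (A ∖ {x}) ≠ ∅ for every such U.
  x = p94: open {p94, p95, p96} ∋ x has {p94, p95, p96} ∩ (A ∖ {p94}) = ∅, so x is NOT a limit point.
  x = p95: open {p94, p95, p96} ∋ x has {p94, p95, p96} ∩ (A ∖ {p95}) = ∅, so x is NOT a limit point.
  x = p96: open {p96} ∋ x has {p96} ∩ (A ∖ {p96}) = ∅, so x is NOT a limit point.
  x = p97: open {p94, p95, p96, p97} ∋ x has {p94, p95, p96, p97} ∩ (A ∖ {p97}) = ∅, so x is NOT a limit point.
Collecting: A' = ∅.


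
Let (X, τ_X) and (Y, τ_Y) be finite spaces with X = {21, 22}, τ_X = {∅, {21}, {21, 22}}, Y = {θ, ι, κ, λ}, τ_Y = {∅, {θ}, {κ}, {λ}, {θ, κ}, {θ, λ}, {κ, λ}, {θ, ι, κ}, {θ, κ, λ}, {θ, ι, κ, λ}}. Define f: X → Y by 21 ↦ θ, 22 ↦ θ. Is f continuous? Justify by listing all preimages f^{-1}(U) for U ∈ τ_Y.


f IS continuous.

Compute f^{-1}(U) for each U ∈ τ_Y:
  U = ∅: f^{-1}(U) = ∅ ∈ τ_X ✓.
  U = {θ}: f^{-1}(U) = {21, 22} ∈ τ_X ✓.
  U = {κ}: f^{-1}(U) = ∅ ∈ τ_X ✓.
  U = {λ}: f^{-1}(U) = ∅ ∈ τ_X ✓.
  U = {θ, κ}: f^{-1}(U) = {21, 22} ∈ τ_X ✓.
  U = {θ, λ}: f^{-1}(U) = {21, 22} ∈ τ_X ✓.
  U = {κ, λ}: f^{-1}(U) = ∅ ∈ τ_X ✓.
  U = {θ, ι, κ}: f^{-1}(U) = {21, 22} ∈ τ_X ✓.
  U = {θ, κ, λ}: f^{-1}(U) = {21, 22} ∈ τ_X ✓.
  U = {θ, ι, κ, λ}: f^{-1}(U) = {21, 22} ∈ τ_X ✓.
Every preimage lies in τ_X, so f IS continuous.


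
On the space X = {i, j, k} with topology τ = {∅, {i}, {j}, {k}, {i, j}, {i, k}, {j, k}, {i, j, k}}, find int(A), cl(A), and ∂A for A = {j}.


int(A) = {j}, cl(A) = {j}, ∂A = ∅.

Closed sets in (X, τ) are complements of opens:
  closed(X, τ) = {∅, {i}, {j}, {k}, {i, j}, {i, k}, {j, k}, {i, j, k}}.
int(A) = ⋃ {U ∈ τ : U ⊆ A}. Opens contained in A: ∅, {j}.
Taking the union of these: int(A) = {j}.
cl(A) = ⋂ {C closed : A ⊆ C}. Closed sets containing A: {j}, {i, j}, {j, k}, {i, j, k}.
Intersecting these: cl(A) = {j}.
∂A = cl(A) ∖ int(A) = {j} ∖ {j} = ∅.


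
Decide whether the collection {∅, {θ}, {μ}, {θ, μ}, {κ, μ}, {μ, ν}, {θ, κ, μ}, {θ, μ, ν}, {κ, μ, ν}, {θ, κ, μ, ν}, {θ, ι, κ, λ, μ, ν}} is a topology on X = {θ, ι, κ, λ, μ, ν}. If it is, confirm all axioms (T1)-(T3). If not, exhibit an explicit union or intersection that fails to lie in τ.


τ IS a topology on X.

Axiom (T1): ∅ ∈ τ? Yes; X ∈ τ? Yes.
Axiom (T2/T3): check pairwise unions and intersections of members of τ.
All pairwise intersections and unions checked — each lies in τ. Therefore τ satisfies (T1), (T2), (T3): it IS a topology on X.


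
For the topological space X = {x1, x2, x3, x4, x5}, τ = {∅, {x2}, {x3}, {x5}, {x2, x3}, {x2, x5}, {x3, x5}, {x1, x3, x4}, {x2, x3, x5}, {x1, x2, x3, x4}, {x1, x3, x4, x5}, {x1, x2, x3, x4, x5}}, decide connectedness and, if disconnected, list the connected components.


(X, τ) is disconnected; components = [{x2}, {x5}, {x1, x3, x4}].

Find clopen sets (U ∈ τ with X ∖ U ∈ τ):
  U = ∅, X ∖ U = {x1, x2, x3, x4, x5} — both open, so U is clopen.
  U = {x2}, X ∖ U = {x1, x3, x4, x5} — both open, so U is clopen.
  U = {x5}, X ∖ U = {x1, x2, x3, x4} — both open, so U is clopen.
  U = {x2, x5}, X ∖ U = {x1, x3, x4} — both open, so U is clopen.
  U = {x1, x3, x4}, X ∖ U = {x2, x5} — both open, so U is clopen.
  U = {x1, x2, x3, x4}, X ∖ U = {x5} — both open, so U is clopen.
  U = {x1, x3, x4, x5}, X ∖ U = {x2} — both open, so U is clopen.
  U = {x1, x2, x3, x4, x5}, X ∖ U = ∅ — both open, so U is clopen.
Nontrivial clopen(s) exist: e.g. {x1, x2, x3, x4}. So (X, τ) is disconnected.
Compute connected components by grouping points that agree on all clopens:
  component: {x2}
  component: {x5}
  component: {x1, x3, x4}


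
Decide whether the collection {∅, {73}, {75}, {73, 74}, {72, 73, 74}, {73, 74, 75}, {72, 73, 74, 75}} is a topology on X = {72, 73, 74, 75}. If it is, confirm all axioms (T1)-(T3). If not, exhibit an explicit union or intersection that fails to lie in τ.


τ is NOT a topology on X.

Axiom (T1): ∅ ∈ τ? Yes; X ∈ τ? Yes.
Axiom (T2/T3): check pairwise unions and intersections of members of τ.
Counterexample for (T2): {73} ∪ {75} = {73, 75} ∉ τ. Therefore τ is NOT a topology.


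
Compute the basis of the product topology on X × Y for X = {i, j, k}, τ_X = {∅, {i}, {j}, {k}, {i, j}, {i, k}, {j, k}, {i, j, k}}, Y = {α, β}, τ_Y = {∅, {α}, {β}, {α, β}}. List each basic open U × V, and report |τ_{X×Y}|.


Basis B = {∅ × ∅, {i} × {α}, {i} × {β}, {j} × {α}, {j} × {β}, {k} × {α}, {k} × {β}, {i} × {α, β}, {i, j} × {α}, {i, k} × {α}, {i, j} × {β}, {i, k} × {β}, {j} × {α, β}, {j, k} × {α}, {j, k} × {β}, {k} × {α, β}, {i, j, k} × {α}, {i, j, k} × {β}, {i, j} × {α, β}, {i, k} × {α, β}, {j, k} × {α, β}, {i, j, k} × {α, β}}; |τ_{X×Y}| = 64.

Enumerate products U × V with U ∈ τ_X, V ∈ τ_Y (deduplicated):
  ∅ × ∅ = {} (∅)
  {i} × {α} = {(i,α)}
  {i} × {β} = {(i,β)}
  {j} × {α} = {(j,α)}
  {j} × {β} = {(j,β)}
  {k} × {α} = {(k,α)}
  {k} × {β} = {(k,β)}
  {i} × {α, β} = {(i,α), (i,β)}
  {i, j} × {α} = {(i,α), (j,α)}
  {i, k} × {α} = {(i,α), (k,α)}
  {i, j} × {β} = {(i,β), (j,β)}
  {i, k} × {β} = {(i,β), (k,β)}
  {j} × {α, β} = {(j,α), (j,β)}
  {j, k} × {α} = {(j,α), (k,α)}
  {j, k} × {β} = {(j,β), (k,β)}
  {k} × {α, β} = {(k,α), (k,β)}
  {i, j, k} × {α} = {(i,α), (j,α), (k,α)}
  {i, j, k} × {β} = {(i,β), (j,β), (k,β)}
  {i, j} × {α, β} = {(i,α), (i,β), (j,α), (j,β)}
  {i, k} × {α, β} = {(i,α), (i,β), (k,α), (k,β)}
  {j, k} × {α, β} = {(j,α), (j,β), (k,α), (k,β)}
  {i, j, k} × {α, β} = {(i,α), (i,β), (j,α), (j,β), (k,α), (k,β)}
These 22 distinct sets form the basis B.
Close under arbitrary unions to get τ_{X×Y}; counting gives |τ_{X×Y}| = 64.


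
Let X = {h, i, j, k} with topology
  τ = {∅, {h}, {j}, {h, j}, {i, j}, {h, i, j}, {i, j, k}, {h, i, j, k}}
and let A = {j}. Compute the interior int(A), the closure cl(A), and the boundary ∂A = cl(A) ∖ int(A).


int(A) = {j}, cl(A) = {i, j, k}, ∂A = {i, k}.

Closed sets in (X, τ) are complements of opens:
  closed(X, τ) = {∅, {h}, {k}, {h, k}, {i, k}, {h, i, k}, {i, j, k}, {h, i, j, k}}.
int(A) = ⋃ {U ∈ τ : U ⊆ A}. Opens contained in A: ∅, {j}.
Taking the union of these: int(A) = {j}.
cl(A) = ⋂ {C closed : A ⊆ C}. Closed sets containing A: {i, j, k}, {h, i, j, k}.
Intersecting these: cl(A) = {i, j, k}.
∂A = cl(A) ∖ int(A) = {i, j, k} ∖ {j} = {i, k}.


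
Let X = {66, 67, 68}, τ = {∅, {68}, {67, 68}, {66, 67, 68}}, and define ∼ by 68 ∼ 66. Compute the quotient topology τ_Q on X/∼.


X/∼ = {[66=68], [67]}; |τ_Q| = 2.

Equivalence classes: [66=68], [67].
Quotient map π: X → X/∼ sends 66 ↦ [66=68], 67 ↦ [67], 68 ↦ [66=68].
For each subset V ⊆ X/∼, compute π^{-1}(V) ⊆ X and check whether π^{-1}(V) ∈ τ. V is open in τ_Q iff π^{-1}(V) ∈ τ.
  V = {}: π^{-1}(V) = ∅ ∈ τ ✓.
  V = {[66=68]}: π^{-1}(V) = {66, 68} ∉ τ ✗.
  V = {[67]}: π^{-1}(V) = {67} ∉ τ ✗.
  V = {[66=68], [67]}: π^{-1}(V) = {66, 67, 68} ∈ τ ✓.
Open sets in the quotient: τ_Q = {{}, {[66=68], [67]}} (2 elements).


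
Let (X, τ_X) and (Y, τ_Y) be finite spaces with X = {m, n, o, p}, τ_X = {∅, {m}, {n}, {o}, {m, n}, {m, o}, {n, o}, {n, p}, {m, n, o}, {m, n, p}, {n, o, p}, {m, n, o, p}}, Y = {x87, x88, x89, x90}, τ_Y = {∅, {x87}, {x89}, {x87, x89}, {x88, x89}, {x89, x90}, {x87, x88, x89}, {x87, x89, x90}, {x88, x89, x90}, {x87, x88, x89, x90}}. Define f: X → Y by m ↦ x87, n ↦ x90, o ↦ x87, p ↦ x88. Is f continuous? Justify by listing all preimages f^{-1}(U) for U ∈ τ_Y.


f is NOT continuous.

Compute f^{-1}(U) for each U ∈ τ_Y:
  U = ∅: f^{-1}(U) = ∅ ∈ τ_X ✓.
  U = {x87}: f^{-1}(U) = {m, o} ∈ τ_X ✓.
  U = {x89}: f^{-1}(U) = ∅ ∈ τ_X ✓.
  U = {x87, x89}: f^{-1}(U) = {m, o} ∈ τ_X ✓.
  U = {x88, x89}: f^{-1}(U) = {p} ∉ τ_X ✗.
  U = {x89, x90}: f^{-1}(U) = {n} ∈ τ_X ✓.
  U = {x87, x88, x89}: f^{-1}(U) = {m, o, p} ∉ τ_X ✗.
  U = {x87, x89, x90}: f^{-1}(U) = {m, n, o} ∈ τ_X ✓.
  U = {x88, x89, x90}: f^{-1}(U) = {n, p} ∈ τ_X ✓.
  U = {x87, x88, x89, x90}: f^{-1}(U) = {m, n, o, p} ∈ τ_X ✓.
Found U = {x88, x89} with f^{-1}(U) = {p} not in τ_X. Therefore f is NOT continuous.


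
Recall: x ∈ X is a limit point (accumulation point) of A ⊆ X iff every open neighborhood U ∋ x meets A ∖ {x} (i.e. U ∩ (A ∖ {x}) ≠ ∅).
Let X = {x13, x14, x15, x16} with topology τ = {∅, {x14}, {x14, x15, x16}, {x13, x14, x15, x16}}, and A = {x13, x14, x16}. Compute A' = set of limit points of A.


A' = {x13, x15, x16}

For each x ∈ X, list the open sets U ∈ τ with x ∈ U, then check whether U ∩ (A ∖ {x}) ≠ ∅ for every such U.
  x = x13: opens ∋ x are {x13, x14, x15, x16}; each meets A ∖ {x13}, so x IS a limit point.
  x = x14: open {x14} ∋ x has {x14} ∩ (A ∖ {x14}) = ∅, so x is NOT a limit point.
  x = x15: opens ∋ x are {x14, x15, x16}, {x13, x14, x15, x16}; each meets A ∖ {x15}, so x IS a limit point.
  x = x16: opens ∋ x are {x14, x15, x16}, {x13, x14, x15, x16}; each meets A ∖ {x16}, so x IS a limit point.
Collecting: A' = {x13, x15, x16}.


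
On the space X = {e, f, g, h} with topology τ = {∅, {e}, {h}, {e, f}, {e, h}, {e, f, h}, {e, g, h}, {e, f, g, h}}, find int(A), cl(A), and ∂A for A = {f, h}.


int(A) = {h}, cl(A) = {f, g, h}, ∂A = {f, g}.

Closed sets in (X, τ) are complements of opens:
  closed(X, τ) = {∅, {f}, {g}, {f, g}, {g, h}, {e, f, g}, {f, g, h}, {e, f, g, h}}.
int(A) = ⋃ {U ∈ τ : U ⊆ A}. Opens contained in A: ∅, {h}.
Taking the union of these: int(A) = {h}.
cl(A) = ⋂ {C closed : A ⊆ C}. Closed sets containing A: {f, g, h}, {e, f, g, h}.
Intersecting these: cl(A) = {f, g, h}.
∂A = cl(A) ∖ int(A) = {f, g, h} ∖ {h} = {f, g}.


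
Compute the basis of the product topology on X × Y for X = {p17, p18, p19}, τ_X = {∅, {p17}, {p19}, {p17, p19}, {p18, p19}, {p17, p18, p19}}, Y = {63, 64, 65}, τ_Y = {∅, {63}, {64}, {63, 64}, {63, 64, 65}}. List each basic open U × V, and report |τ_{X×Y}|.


Basis B = {∅ × ∅, {p17} × {63}, {p17} × {64}, {p19} × {63}, {p19} × {64}, {p17} × {63, 64}, {p17, p19} × {63}, {p17, p19} × {64}, {p18, p19} × {63}, {p18, p19} × {64}, {p19} × {63, 64}, {p17} × {63, 64, 65}, {p17, p18, p19} × {63}, {p17, p18, p19} × {64}, {p19} × {63, 64, 65}, {p17, p19} × {63, 64}, {p18, p19} × {63, 64}, {p17, p19} × {63, 64, 65}, {p17, p18, p19} × {63, 64}, {p18, p19} × {63, 64, 65}, {p17, p18, p19} × {63, 64, 65}}; |τ_{X×Y}| = 70.

Enumerate products U × V with U ∈ τ_X, V ∈ τ_Y (deduplicated):
  ∅ × ∅ = {} (∅)
  {p17} × {63} = {(p17,63)}
  {p17} × {64} = {(p17,64)}
  {p19} × {63} = {(p19,63)}
  {p19} × {64} = {(p19,64)}
  {p17} × {63, 64} = {(p17,63), (p17,64)}
  {p17, p19} × {63} = {(p17,63), (p19,63)}
  {p17, p19} × {64} = {(p17,64), (p19,64)}
  {p18, p19} × {63} = {(p18,63), (p19,63)}
  {p18, p19} × {64} = {(p18,64), (p19,64)}
  {p19} × {63, 64} = {(p19,63), (p19,64)}
  {p17} × {63, 64, 65} = {(p17,63), (p17,64), (p17,65)}
  {p17, p18, p19} × {63} = {(p17,63), (p18,63), (p19,63)}
  {p17, p18, p19} × {64} = {(p17,64), (p18,64), (p19,64)}
  {p19} × {63, 64, 65} = {(p19,63), (p19,64), (p19,65)}
  {p17, p19} × {63, 64} = {(p17,63), (p17,64), (p19,63), (p19,64)}
  {p18, p19} × {63, 64} = {(p18,63), (p18,64), (p19,63), (p19,64)}
  {p17, p19} × {63, 64, 65} = {(p17,63), (p17,64), (p17,65), (p19,63), (p19,64), (p19,65)}
  {p17, p18, p19} × {63, 64} = {(p17,63), (p17,64), (p18,63), (p18,64), (p19,63), (p19,64)}
  {p18, p19} × {63, 64, 65} = {(p18,63), (p18,64), (p18,65), (p19,63), (p19,64), (p19,65)}
  {p17, p18, p19} × {63, 64, 65} = {(p17,63), (p17,64), (p17,65), (p18,63), (p18,64), (p18,65), (p19,63), (p19,64), (p19,65)}
These 21 distinct sets form the basis B.
Close under arbitrary unions to get τ_{X×Y}; counting gives |τ_{X×Y}| = 70.


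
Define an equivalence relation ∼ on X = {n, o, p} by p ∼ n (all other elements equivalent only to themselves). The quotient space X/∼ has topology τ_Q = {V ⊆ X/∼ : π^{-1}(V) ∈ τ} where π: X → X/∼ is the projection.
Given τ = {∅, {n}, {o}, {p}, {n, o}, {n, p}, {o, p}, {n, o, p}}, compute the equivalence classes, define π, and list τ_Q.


X/∼ = {[n=p], [o]}; |τ_Q| = 4.

Equivalence classes: [n=p], [o].
Quotient map π: X → X/∼ sends n ↦ [n=p], o ↦ [o], p ↦ [n=p].
For each subset V ⊆ X/∼, compute π^{-1}(V) ⊆ X and check whether π^{-1}(V) ∈ τ. V is open in τ_Q iff π^{-1}(V) ∈ τ.
  V = {}: π^{-1}(V) = ∅ ∈ τ ✓.
  V = {[n=p]}: π^{-1}(V) = {n, p} ∈ τ ✓.
  V = {[o]}: π^{-1}(V) = {o} ∈ τ ✓.
  V = {[n=p], [o]}: π^{-1}(V) = {n, o, p} ∈ τ ✓.
Open sets in the quotient: τ_Q = {{}, {[n=p]}, {[o]}, {[n=p], [o]}} (4 elements).


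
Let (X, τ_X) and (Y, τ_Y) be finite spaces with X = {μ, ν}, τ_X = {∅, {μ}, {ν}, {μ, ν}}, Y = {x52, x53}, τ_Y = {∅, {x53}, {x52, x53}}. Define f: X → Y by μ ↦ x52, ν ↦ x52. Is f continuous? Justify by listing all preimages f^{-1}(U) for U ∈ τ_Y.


f IS continuous.

Compute f^{-1}(U) for each U ∈ τ_Y:
  U = ∅: f^{-1}(U) = ∅ ∈ τ_X ✓.
  U = {x53}: f^{-1}(U) = ∅ ∈ τ_X ✓.
  U = {x52, x53}: f^{-1}(U) = {μ, ν} ∈ τ_X ✓.
Every preimage lies in τ_X, so f IS continuous.
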